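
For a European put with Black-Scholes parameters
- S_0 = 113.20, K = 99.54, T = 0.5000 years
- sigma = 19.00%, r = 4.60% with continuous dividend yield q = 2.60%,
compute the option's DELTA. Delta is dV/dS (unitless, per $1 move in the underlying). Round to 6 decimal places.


Answer: Delta = -0.134176

Derivation:
d1 = 1.0987813578; d2 = 0.9644310694
phi(d1) = 0.2181442431; exp(-qT) = 0.9870841350; exp(-rT) = 0.9772624838
N(-d1) = 0.1359317228
Delta = -exp(-qT) * N(-d1) = -0.9870841350 * 0.1359317228 = -0.134176


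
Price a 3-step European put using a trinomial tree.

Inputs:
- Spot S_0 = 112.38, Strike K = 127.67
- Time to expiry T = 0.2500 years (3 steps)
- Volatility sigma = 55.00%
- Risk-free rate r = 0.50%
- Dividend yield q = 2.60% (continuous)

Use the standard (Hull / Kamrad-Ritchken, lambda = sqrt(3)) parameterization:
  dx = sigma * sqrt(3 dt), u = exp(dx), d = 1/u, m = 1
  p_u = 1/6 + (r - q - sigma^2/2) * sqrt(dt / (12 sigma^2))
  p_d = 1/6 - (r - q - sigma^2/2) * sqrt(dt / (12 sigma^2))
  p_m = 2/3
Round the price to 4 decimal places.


Answer: Price = V(0,0) = 22.9275

Derivation:
dt = T/N = 0.083333; dx = sigma*sqrt(3*dt) = 0.275000
u = exp(dx) = 1.316531; d = 1/u = 0.759572
p_u = 0.140568, p_m = 0.666667, p_d = 0.192765
Discount per step: exp(-r*dt) = 0.999583
Stock lattice S(k, j) with j the centered position index:
  k=0: S(0,+0) = 112.3800
  k=1: S(1,-1) = 85.3607; S(1,+0) = 112.3800; S(1,+1) = 147.9517
  k=2: S(2,-2) = 64.8376; S(2,-1) = 85.3607; S(2,+0) = 112.3800; S(2,+1) = 147.9517; S(2,+2) = 194.7830
  k=3: S(3,-3) = 49.2488; S(3,-2) = 64.8376; S(3,-1) = 85.3607; S(3,+0) = 112.3800; S(3,+1) = 147.9517; S(3,+2) = 194.7830; S(3,+3) = 256.4378
Terminal payoffs V(N, j) = max(K - S_T, 0):
  V(3,-3) = 78.421152; V(3,-2) = 62.832380; V(3,-1) = 42.309285; V(3,+0) = 15.290000; V(3,+1) = 0.000000; V(3,+2) = 0.000000; V(3,+3) = 0.000000
Backward induction: V(k, j) = exp(-r*dt) * [p_u * V(k+1, j+1) + p_m * V(k+1, j) + p_d * V(k+1, j-1)]
  V(2,-2) = exp(-r*dt) * [p_u*42.309285 + p_m*62.832380 + p_d*78.421152] = 62.926233
  V(2,-1) = exp(-r*dt) * [p_u*15.290000 + p_m*42.309285 + p_d*62.832380] = 42.449680
  V(2,+0) = exp(-r*dt) * [p_u*0.000000 + p_m*15.290000 + p_d*42.309285] = 18.341445
  V(2,+1) = exp(-r*dt) * [p_u*0.000000 + p_m*0.000000 + p_d*15.290000] = 2.946151
  V(2,+2) = exp(-r*dt) * [p_u*0.000000 + p_m*0.000000 + p_d*0.000000] = 0.000000
  V(1,-1) = exp(-r*dt) * [p_u*18.341445 + p_m*42.449680 + p_d*62.926233] = 42.990079
  V(1,+0) = exp(-r*dt) * [p_u*2.946151 + p_m*18.341445 + p_d*42.449680] = 20.815909
  V(1,+1) = exp(-r*dt) * [p_u*0.000000 + p_m*2.946151 + p_d*18.341445] = 5.497401
  V(0,+0) = exp(-r*dt) * [p_u*5.497401 + p_m*20.815909 + p_d*42.990079] = 22.927466


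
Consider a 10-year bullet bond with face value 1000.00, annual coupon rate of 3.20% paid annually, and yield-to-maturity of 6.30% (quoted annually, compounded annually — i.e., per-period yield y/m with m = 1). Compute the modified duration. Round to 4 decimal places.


Coupon per period c = face * coupon_rate / m = 32.000000
Periods per year m = 1; per-period yield y/m = 0.063000
Number of cashflows N = 10
Cashflows (t years, CF_t, discount factor 1/(1+y/m)^(m*t), PV):
  t = 1.0000: CF_t = 32.000000, DF = 0.940734, PV = 30.103481
  t = 2.0000: CF_t = 32.000000, DF = 0.884980, PV = 28.319361
  t = 3.0000: CF_t = 32.000000, DF = 0.832531, PV = 26.640979
  t = 4.0000: CF_t = 32.000000, DF = 0.783190, PV = 25.062069
  t = 5.0000: CF_t = 32.000000, DF = 0.736773, PV = 23.576735
  t = 6.0000: CF_t = 32.000000, DF = 0.693107, PV = 22.179431
  t = 7.0000: CF_t = 32.000000, DF = 0.652029, PV = 20.864939
  t = 8.0000: CF_t = 32.000000, DF = 0.613386, PV = 19.628353
  t = 9.0000: CF_t = 32.000000, DF = 0.577033, PV = 18.465055
  t = 10.0000: CF_t = 1032.000000, DF = 0.542834, PV = 560.205092
Price P = sum_t PV_t = 775.045494
First compute Macaulay numerator sum_t t * PV_t:
  t * PV_t at t = 1.0000: 30.103481
  t * PV_t at t = 2.0000: 56.638722
  t * PV_t at t = 3.0000: 79.922938
  t * PV_t at t = 4.0000: 100.248276
  t * PV_t at t = 5.0000: 117.883673
  t * PV_t at t = 6.0000: 133.076583
  t * PV_t at t = 7.0000: 146.054575
  t * PV_t at t = 8.0000: 157.026825
  t * PV_t at t = 9.0000: 166.185492
  t * PV_t at t = 10.0000: 5602.050920
Macaulay duration D = 6589.191485 / 775.045494 = 8.501683
Modified duration = D / (1 + y/m) = 8.501683 / (1 + 0.063000) = 7.997821

Answer: Modified duration = 7.9978


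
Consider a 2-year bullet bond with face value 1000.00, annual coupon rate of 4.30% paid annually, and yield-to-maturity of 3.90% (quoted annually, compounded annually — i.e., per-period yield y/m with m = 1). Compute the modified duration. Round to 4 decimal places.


Coupon per period c = face * coupon_rate / m = 43.000000
Periods per year m = 1; per-period yield y/m = 0.039000
Number of cashflows N = 2
Cashflows (t years, CF_t, discount factor 1/(1+y/m)^(m*t), PV):
  t = 1.0000: CF_t = 43.000000, DF = 0.962464, PV = 41.385948
  t = 2.0000: CF_t = 1043.000000, DF = 0.926337, PV = 966.169255
Price P = sum_t PV_t = 1007.555203
First compute Macaulay numerator sum_t t * PV_t:
  t * PV_t at t = 1.0000: 41.385948
  t * PV_t at t = 2.0000: 1932.338509
Macaulay duration D = 1973.724457 / 1007.555203 = 1.958924
Modified duration = D / (1 + y/m) = 1.958924 / (1 + 0.039000) = 1.885394

Answer: Modified duration = 1.8854


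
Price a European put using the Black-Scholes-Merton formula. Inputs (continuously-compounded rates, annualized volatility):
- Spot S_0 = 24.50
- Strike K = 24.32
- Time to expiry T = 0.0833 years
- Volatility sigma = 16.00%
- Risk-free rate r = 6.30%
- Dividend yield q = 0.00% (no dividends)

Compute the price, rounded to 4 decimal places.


d1 = (ln(S/K) + (r - q + 0.5*sigma^2) * T) / (sigma * sqrt(T)) = 0.29641752
d2 = d1 - sigma * sqrt(T) = 0.25023874
exp(-rT) = 0.99476585; exp(-qT) = 1.00000000
P = K * exp(-rT) * N(-d2) - S_0 * exp(-qT) * N(-d1)
N(-d1) = 0.38345562; N(-d2) = 0.40120136
P = 24.3200 * 0.99476585 * 0.40120136 - 24.5000 * 1.00000000 * 0.38345562 = 0.3115

Answer: Price = 0.3115


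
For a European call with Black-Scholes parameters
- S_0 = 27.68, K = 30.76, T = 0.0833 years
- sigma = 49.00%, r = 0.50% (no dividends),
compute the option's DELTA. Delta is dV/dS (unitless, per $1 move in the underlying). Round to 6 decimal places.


d1 = -0.6723706161; d2 = -0.8137931390
phi(d1) = 0.3182303918; exp(-qT) = 1.0000000000; exp(-rT) = 0.9995835867
N(d1) = 0.2506738922
Delta = exp(-qT) * N(d1) = 1.0000000000 * 0.2506738922 = 0.250674

Answer: Delta = 0.250674


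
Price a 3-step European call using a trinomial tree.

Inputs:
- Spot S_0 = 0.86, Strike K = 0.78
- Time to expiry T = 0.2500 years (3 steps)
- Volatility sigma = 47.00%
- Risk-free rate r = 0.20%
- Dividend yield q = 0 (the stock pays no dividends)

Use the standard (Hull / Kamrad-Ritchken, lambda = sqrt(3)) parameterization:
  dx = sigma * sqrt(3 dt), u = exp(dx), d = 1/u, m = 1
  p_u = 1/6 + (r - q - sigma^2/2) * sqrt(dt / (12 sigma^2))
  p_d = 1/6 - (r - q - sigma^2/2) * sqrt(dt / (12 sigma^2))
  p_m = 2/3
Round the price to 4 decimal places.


Answer: Price = V(0,0) = 0.1256

Derivation:
dt = T/N = 0.083333; dx = sigma*sqrt(3*dt) = 0.235000
u = exp(dx) = 1.264909; d = 1/u = 0.790571
p_u = 0.147438, p_m = 0.666667, p_d = 0.185895
Discount per step: exp(-r*dt) = 0.999833
Stock lattice S(k, j) with j the centered position index:
  k=0: S(0,+0) = 0.8600
  k=1: S(1,-1) = 0.6799; S(1,+0) = 0.8600; S(1,+1) = 1.0878
  k=2: S(2,-2) = 0.5375; S(2,-1) = 0.6799; S(2,+0) = 0.8600; S(2,+1) = 1.0878; S(2,+2) = 1.3760
  k=3: S(3,-3) = 0.4249; S(3,-2) = 0.5375; S(3,-1) = 0.6799; S(3,+0) = 0.8600; S(3,+1) = 1.0878; S(3,+2) = 1.3760; S(3,+3) = 1.7405
Terminal payoffs V(N, j) = max(S_T - K, 0):
  V(3,-3) = 0.000000; V(3,-2) = 0.000000; V(3,-1) = 0.000000; V(3,+0) = 0.080000; V(3,+1) = 0.307822; V(3,+2) = 0.595995; V(3,+3) = 0.960508
Backward induction: V(k, j) = exp(-r*dt) * [p_u * V(k+1, j+1) + p_m * V(k+1, j) + p_d * V(k+1, j-1)]
  V(2,-2) = exp(-r*dt) * [p_u*0.000000 + p_m*0.000000 + p_d*0.000000] = 0.000000
  V(2,-1) = exp(-r*dt) * [p_u*0.080000 + p_m*0.000000 + p_d*0.000000] = 0.011793
  V(2,+0) = exp(-r*dt) * [p_u*0.307822 + p_m*0.080000 + p_d*0.000000] = 0.098701
  V(2,+1) = exp(-r*dt) * [p_u*0.595995 + p_m*0.307822 + p_d*0.080000] = 0.307907
  V(2,+2) = exp(-r*dt) * [p_u*0.960508 + p_m*0.595995 + p_d*0.307822] = 0.596069
  V(1,-1) = exp(-r*dt) * [p_u*0.098701 + p_m*0.011793 + p_d*0.000000] = 0.022411
  V(1,+0) = exp(-r*dt) * [p_u*0.307907 + p_m*0.098701 + p_d*0.011793] = 0.113372
  V(1,+1) = exp(-r*dt) * [p_u*0.596069 + p_m*0.307907 + p_d*0.098701] = 0.311451
  V(0,+0) = exp(-r*dt) * [p_u*0.311451 + p_m*0.113372 + p_d*0.022411] = 0.125646


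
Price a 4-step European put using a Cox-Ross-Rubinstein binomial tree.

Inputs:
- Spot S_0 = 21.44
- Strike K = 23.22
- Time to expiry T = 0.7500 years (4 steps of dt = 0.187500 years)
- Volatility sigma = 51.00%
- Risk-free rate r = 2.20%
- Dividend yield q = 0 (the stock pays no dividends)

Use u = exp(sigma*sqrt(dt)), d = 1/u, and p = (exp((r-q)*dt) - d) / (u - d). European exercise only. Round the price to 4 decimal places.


dt = T/N = 0.187500
u = exp(sigma*sqrt(dt)) = 1.247119; d = 1/u = 0.801848
p = (exp((r-q)*dt) - d) / (u - d) = 0.454297
Discount per step: exp(-r*dt) = 0.995883
Stock lattice S(k, i) with i counting down-moves:
  k=0: S(0,0) = 21.4400
  k=1: S(1,0) = 26.7382; S(1,1) = 17.1916
  k=2: S(2,0) = 33.3458; S(2,1) = 21.4400; S(2,2) = 13.7851
  k=3: S(3,0) = 41.5862; S(3,1) = 26.7382; S(3,2) = 17.1916; S(3,3) = 11.0535
  k=4: S(4,0) = 51.8629; S(4,1) = 33.3458; S(4,2) = 21.4400; S(4,3) = 13.7851; S(4,4) = 8.8632
Terminal payoffs V(N, i) = max(K - S_T, 0):
  V(4,0) = 0.000000; V(4,1) = 0.000000; V(4,2) = 1.780000; V(4,3) = 9.434940; V(4,4) = 14.356760
Backward induction: V(k, i) = exp(-r*dt) * [p * V(k+1, i) + (1-p) * V(k+1, i+1)].
  V(3,0) = exp(-r*dt) * [p*0.000000 + (1-p)*0.000000] = 0.000000
  V(3,1) = exp(-r*dt) * [p*0.000000 + (1-p)*1.780000] = 0.967352
  V(3,2) = exp(-r*dt) * [p*1.780000 + (1-p)*9.434940] = 5.932798
  V(3,3) = exp(-r*dt) * [p*9.434940 + (1-p)*14.356760] = 12.070895
  V(2,0) = exp(-r*dt) * [p*0.000000 + (1-p)*0.967352] = 0.525714
  V(2,1) = exp(-r*dt) * [p*0.967352 + (1-p)*5.932798] = 3.661873
  V(2,2) = exp(-r*dt) * [p*5.932798 + (1-p)*12.070895] = 9.244163
  V(1,0) = exp(-r*dt) * [p*0.525714 + (1-p)*3.661873] = 2.227915
  V(1,1) = exp(-r*dt) * [p*3.661873 + (1-p)*9.244163] = 6.680530
  V(0,0) = exp(-r*dt) * [p*2.227915 + (1-p)*6.680530] = 4.638545

Answer: Price = V(0,0) = 4.6385


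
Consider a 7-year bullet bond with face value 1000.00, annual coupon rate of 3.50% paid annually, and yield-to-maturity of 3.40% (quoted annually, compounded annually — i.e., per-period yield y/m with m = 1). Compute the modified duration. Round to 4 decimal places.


Answer: Modified duration = 6.1228

Derivation:
Coupon per period c = face * coupon_rate / m = 35.000000
Periods per year m = 1; per-period yield y/m = 0.034000
Number of cashflows N = 7
Cashflows (t years, CF_t, discount factor 1/(1+y/m)^(m*t), PV):
  t = 1.0000: CF_t = 35.000000, DF = 0.967118, PV = 33.849130
  t = 2.0000: CF_t = 35.000000, DF = 0.935317, PV = 32.736102
  t = 3.0000: CF_t = 35.000000, DF = 0.904562, PV = 31.659673
  t = 4.0000: CF_t = 35.000000, DF = 0.874818, PV = 30.618639
  t = 5.0000: CF_t = 35.000000, DF = 0.846052, PV = 29.611837
  t = 6.0000: CF_t = 35.000000, DF = 0.818233, PV = 28.638140
  t = 7.0000: CF_t = 1035.000000, DF = 0.791327, PV = 819.023906
Price P = sum_t PV_t = 1006.137428
First compute Macaulay numerator sum_t t * PV_t:
  t * PV_t at t = 1.0000: 33.849130
  t * PV_t at t = 2.0000: 65.472204
  t * PV_t at t = 3.0000: 94.979020
  t * PV_t at t = 4.0000: 122.474558
  t * PV_t at t = 5.0000: 148.059185
  t * PV_t at t = 6.0000: 171.828842
  t * PV_t at t = 7.0000: 5733.167344
Macaulay duration D = 6369.830283 / 1006.137428 = 6.330974
Modified duration = D / (1 + y/m) = 6.330974 / (1 + 0.034000) = 6.122799


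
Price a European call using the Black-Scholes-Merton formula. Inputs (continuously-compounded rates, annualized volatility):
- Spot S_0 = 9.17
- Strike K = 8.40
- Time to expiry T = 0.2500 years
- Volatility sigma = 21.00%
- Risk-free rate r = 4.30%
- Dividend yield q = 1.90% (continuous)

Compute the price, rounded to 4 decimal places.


Answer: Price = 0.9094

Derivation:
d1 = (ln(S/K) + (r - q + 0.5*sigma^2) * T) / (sigma * sqrt(T)) = 0.94493410
d2 = d1 - sigma * sqrt(T) = 0.83993410
exp(-rT) = 0.98930757; exp(-qT) = 0.99526126
C = S_0 * exp(-qT) * N(d1) - K * exp(-rT) * N(d2)
N(d1) = 0.82765374; N(d2) = 0.79952733
C = 9.1700 * 0.99526126 * 0.82765374 - 8.4000 * 0.98930757 * 0.79952733 = 0.9094


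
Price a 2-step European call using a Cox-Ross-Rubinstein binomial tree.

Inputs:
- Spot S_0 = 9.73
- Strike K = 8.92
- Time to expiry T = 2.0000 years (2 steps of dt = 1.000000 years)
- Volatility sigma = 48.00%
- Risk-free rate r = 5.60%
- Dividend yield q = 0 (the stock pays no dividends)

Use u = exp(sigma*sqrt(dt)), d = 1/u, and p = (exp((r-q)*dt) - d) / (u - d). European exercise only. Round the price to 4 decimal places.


dt = T/N = 1.000000
u = exp(sigma*sqrt(dt)) = 1.616074; d = 1/u = 0.618783
p = (exp((r-q)*dt) - d) / (u - d) = 0.440006
Discount per step: exp(-r*dt) = 0.945539
Stock lattice S(k, i) with i counting down-moves:
  k=0: S(0,0) = 9.7300
  k=1: S(1,0) = 15.7244; S(1,1) = 6.0208
  k=2: S(2,0) = 25.4118; S(2,1) = 9.7300; S(2,2) = 3.7255
Terminal payoffs V(N, i) = max(S_T - K, 0):
  V(2,0) = 16.491807; V(2,1) = 0.810000; V(2,2) = 0.000000
Backward induction: V(k, i) = exp(-r*dt) * [p * V(k+1, i) + (1-p) * V(k+1, i+1)].
  V(1,0) = exp(-r*dt) * [p*16.491807 + (1-p)*0.810000] = 7.290195
  V(1,1) = exp(-r*dt) * [p*0.810000 + (1-p)*0.000000] = 0.336995
  V(0,0) = exp(-r*dt) * [p*7.290195 + (1-p)*0.336995] = 3.211473

Answer: Price = V(0,0) = 3.2115


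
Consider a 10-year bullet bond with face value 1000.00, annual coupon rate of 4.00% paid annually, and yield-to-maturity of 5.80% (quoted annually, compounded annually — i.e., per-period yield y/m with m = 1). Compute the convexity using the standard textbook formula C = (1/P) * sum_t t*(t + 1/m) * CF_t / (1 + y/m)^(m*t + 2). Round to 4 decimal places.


Coupon per period c = face * coupon_rate / m = 40.000000
Periods per year m = 1; per-period yield y/m = 0.058000
Number of cashflows N = 10
Cashflows (t years, CF_t, discount factor 1/(1+y/m)^(m*t), PV):
  t = 1.0000: CF_t = 40.000000, DF = 0.945180, PV = 37.807183
  t = 2.0000: CF_t = 40.000000, DF = 0.893364, PV = 35.734578
  t = 3.0000: CF_t = 40.000000, DF = 0.844390, PV = 33.775593
  t = 4.0000: CF_t = 40.000000, DF = 0.798100, PV = 31.924001
  t = 5.0000: CF_t = 40.000000, DF = 0.754348, PV = 30.173914
  t = 6.0000: CF_t = 40.000000, DF = 0.712994, PV = 28.519768
  t = 7.0000: CF_t = 40.000000, DF = 0.673908, PV = 26.956302
  t = 8.0000: CF_t = 40.000000, DF = 0.636964, PV = 25.478547
  t = 9.0000: CF_t = 40.000000, DF = 0.602045, PV = 24.081802
  t = 10.0000: CF_t = 1040.000000, DF = 0.569041, PV = 591.802319
Price P = sum_t PV_t = 866.254008
Convexity numerator sum_t t*(t + 1/m) * CF_t / (1+y/m)^(m*t + 2):
  t = 1.0000: term = 67.551187
  t = 2.0000: term = 191.544008
  t = 3.0000: term = 362.086972
  t = 4.0000: term = 570.395356
  t = 5.0000: term = 808.689068
  t = 6.0000: term = 1070.098955
  t = 7.0000: term = 1348.580914
  t = 8.0000: term = 1638.837190
  t = 9.0000: term = 1936.244317
  t = 10.0000: term = 58156.466567
Convexity = (1/P) * sum = 66150.494534 / 866.254008 = 76.363854

Answer: Convexity = 76.3639


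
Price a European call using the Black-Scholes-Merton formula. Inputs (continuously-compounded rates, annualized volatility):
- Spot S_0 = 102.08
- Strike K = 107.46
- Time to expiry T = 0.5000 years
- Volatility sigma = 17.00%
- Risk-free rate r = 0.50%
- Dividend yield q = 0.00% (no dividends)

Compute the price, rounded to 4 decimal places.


d1 = (ln(S/K) + (r - q + 0.5*sigma^2) * T) / (sigma * sqrt(T)) = -0.34637306
d2 = d1 - sigma * sqrt(T) = -0.46658121
exp(-rT) = 0.99750312; exp(-qT) = 1.00000000
C = S_0 * exp(-qT) * N(d1) - K * exp(-rT) * N(d2)
N(d1) = 0.36453118; N(d2) = 0.32039977
C = 102.0800 * 1.00000000 * 0.36453118 - 107.4600 * 0.99750312 * 0.32039977 = 2.8672

Answer: Price = 2.8672


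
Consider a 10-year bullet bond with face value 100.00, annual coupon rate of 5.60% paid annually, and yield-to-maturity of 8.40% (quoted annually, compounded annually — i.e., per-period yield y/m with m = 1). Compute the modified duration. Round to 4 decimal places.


Coupon per period c = face * coupon_rate / m = 5.600000
Periods per year m = 1; per-period yield y/m = 0.084000
Number of cashflows N = 10
Cashflows (t years, CF_t, discount factor 1/(1+y/m)^(m*t), PV):
  t = 1.0000: CF_t = 5.600000, DF = 0.922509, PV = 5.166052
  t = 2.0000: CF_t = 5.600000, DF = 0.851023, PV = 4.765730
  t = 3.0000: CF_t = 5.600000, DF = 0.785077, PV = 4.396430
  t = 4.0000: CF_t = 5.600000, DF = 0.724241, PV = 4.055747
  t = 5.0000: CF_t = 5.600000, DF = 0.668119, PV = 3.741464
  t = 6.0000: CF_t = 5.600000, DF = 0.616346, PV = 3.451535
  t = 7.0000: CF_t = 5.600000, DF = 0.568585, PV = 3.184073
  t = 8.0000: CF_t = 5.600000, DF = 0.524524, PV = 2.937337
  t = 9.0000: CF_t = 5.600000, DF = 0.483879, PV = 2.709720
  t = 10.0000: CF_t = 105.600000, DF = 0.446383, PV = 47.137994
Price P = sum_t PV_t = 81.546084
First compute Macaulay numerator sum_t t * PV_t:
  t * PV_t at t = 1.0000: 5.166052
  t * PV_t at t = 2.0000: 9.531461
  t * PV_t at t = 3.0000: 13.189291
  t * PV_t at t = 4.0000: 16.222990
  t * PV_t at t = 5.0000: 18.707322
  t * PV_t at t = 6.0000: 20.709212
  t * PV_t at t = 7.0000: 22.288513
  t * PV_t at t = 8.0000: 23.498696
  t * PV_t at t = 9.0000: 24.387484
  t * PV_t at t = 10.0000: 471.379939
Macaulay duration D = 625.080959 / 81.546084 = 7.665371
Modified duration = D / (1 + y/m) = 7.665371 / (1 + 0.084000) = 7.071375

Answer: Modified duration = 7.0714


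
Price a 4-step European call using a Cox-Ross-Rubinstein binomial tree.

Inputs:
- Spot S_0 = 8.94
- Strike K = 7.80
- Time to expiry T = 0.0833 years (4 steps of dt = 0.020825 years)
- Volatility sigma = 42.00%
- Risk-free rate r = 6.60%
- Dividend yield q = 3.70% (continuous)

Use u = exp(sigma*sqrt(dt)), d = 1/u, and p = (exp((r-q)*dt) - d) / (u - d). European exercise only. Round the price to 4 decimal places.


Answer: Price = V(0,0) = 1.2081

Derivation:
dt = T/N = 0.020825
u = exp(sigma*sqrt(dt)) = 1.062484; d = 1/u = 0.941191
p = (exp((r-q)*dt) - d) / (u - d) = 0.489833
Discount per step: exp(-r*dt) = 0.998626
Stock lattice S(k, i) with i counting down-moves:
  k=0: S(0,0) = 8.9400
  k=1: S(1,0) = 9.4986; S(1,1) = 8.4142
  k=2: S(2,0) = 10.0921; S(2,1) = 8.9400; S(2,2) = 7.9194
  k=3: S(3,0) = 10.7227; S(3,1) = 9.4986; S(3,2) = 8.4142; S(3,3) = 7.4537
  k=4: S(4,0) = 11.3927; S(4,1) = 10.0921; S(4,2) = 8.9400; S(4,3) = 7.9194; S(4,4) = 7.0153
Terminal payoffs V(N, i) = max(S_T - K, 0):
  V(4,0) = 3.592716; V(4,1) = 2.292120; V(4,2) = 1.140000; V(4,3) = 0.119407; V(4,4) = 0.000000
Backward induction: V(k, i) = exp(-r*dt) * [p * V(k+1, i) + (1-p) * V(k+1, i+1)].
  V(3,0) = exp(-r*dt) * [p*3.592716 + (1-p)*2.292120] = 2.925171
  V(3,1) = exp(-r*dt) * [p*2.292120 + (1-p)*1.140000] = 1.702005
  V(3,2) = exp(-r*dt) * [p*1.140000 + (1-p)*0.119407] = 0.618476
  V(3,3) = exp(-r*dt) * [p*0.119407 + (1-p)*0.000000] = 0.058409
  V(2,0) = exp(-r*dt) * [p*2.925171 + (1-p)*1.702005] = 2.297991
  V(2,1) = exp(-r*dt) * [p*1.702005 + (1-p)*0.618476] = 1.147646
  V(2,2) = exp(-r*dt) * [p*0.618476 + (1-p)*0.058409] = 0.332291
  V(1,0) = exp(-r*dt) * [p*2.297991 + (1-p)*1.147646] = 1.708772
  V(1,1) = exp(-r*dt) * [p*1.147646 + (1-p)*0.332291] = 0.730674
  V(0,0) = exp(-r*dt) * [p*1.708772 + (1-p)*0.730674] = 1.208117


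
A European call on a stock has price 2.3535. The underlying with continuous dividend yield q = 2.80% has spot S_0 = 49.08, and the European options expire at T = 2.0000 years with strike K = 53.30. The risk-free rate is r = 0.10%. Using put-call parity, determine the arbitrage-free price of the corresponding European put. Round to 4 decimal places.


Answer: Put price = 9.1399

Derivation:
Put-call parity: C - P = S_0 * exp(-qT) - K * exp(-rT).
S_0 * exp(-qT) = 49.0800 * 0.94553914 = 46.40706079
K * exp(-rT) = 53.3000 * 0.99800200 = 53.19350653
P = C - S*exp(-qT) + K*exp(-rT)
P = 2.3535 - 46.40706079 + 53.19350653 = 9.1399


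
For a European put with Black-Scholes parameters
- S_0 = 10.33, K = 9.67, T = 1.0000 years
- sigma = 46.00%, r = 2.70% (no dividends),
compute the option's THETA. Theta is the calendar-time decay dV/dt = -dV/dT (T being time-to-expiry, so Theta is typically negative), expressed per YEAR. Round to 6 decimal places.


Answer: Theta = -0.733435

Derivation:
d1 = 0.4322260297; d2 = -0.0277739703
phi(d1) = 0.3633647226; exp(-qT) = 1.0000000000; exp(-rT) = 0.9733612415
Theta = -S*exp(-qT)*phi(d1)*sigma/(2*sqrt(T)) + r*K*exp(-rT)*N(-d2) - q*S*exp(-qT)*N(-d1)
N(-d1) = 0.3327885713; N(-d2) = 0.5110787867; sqrt(T) = 1.0000000000
Term 1 = -10.3300 * 1.0000000000 * 0.3633647226 * 0.4600 / (2 * 1.0000000000) = -0.8633182444
Term 2 = 0.0270 * 9.6700 * 0.9733612415 * 0.5110787867 = 0.1298829495
Term 3 = 0 (no dividend yield, q = 0)
Theta = -0.8633182444 + (0.1298829495) + (0.0000000000) = -0.733435


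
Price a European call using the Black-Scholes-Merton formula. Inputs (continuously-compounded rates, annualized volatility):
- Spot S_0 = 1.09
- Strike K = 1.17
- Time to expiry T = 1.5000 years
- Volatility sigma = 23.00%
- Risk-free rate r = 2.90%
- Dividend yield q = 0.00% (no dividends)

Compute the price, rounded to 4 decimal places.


d1 = (ln(S/K) + (r - q + 0.5*sigma^2) * T) / (sigma * sqrt(T)) = 0.04383858
d2 = d1 - sigma * sqrt(T) = -0.23785274
exp(-rT) = 0.95743255; exp(-qT) = 1.00000000
C = S_0 * exp(-qT) * N(d1) - K * exp(-rT) * N(d2)
N(d1) = 0.51748346; N(d2) = 0.40599766
C = 1.0900 * 1.00000000 * 0.51748346 - 1.1700 * 0.95743255 * 0.40599766 = 0.1093

Answer: Price = 0.1093


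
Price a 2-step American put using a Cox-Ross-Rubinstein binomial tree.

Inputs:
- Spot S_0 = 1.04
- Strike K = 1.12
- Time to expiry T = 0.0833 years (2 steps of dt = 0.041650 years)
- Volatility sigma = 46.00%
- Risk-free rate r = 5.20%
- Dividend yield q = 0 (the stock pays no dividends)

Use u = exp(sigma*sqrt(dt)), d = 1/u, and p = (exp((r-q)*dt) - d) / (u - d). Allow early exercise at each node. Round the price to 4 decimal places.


dt = T/N = 0.041650
u = exp(sigma*sqrt(dt)) = 1.098426; d = 1/u = 0.910394
p = (exp((r-q)*dt) - d) / (u - d) = 0.488078
Discount per step: exp(-r*dt) = 0.997837
Stock lattice S(k, i) with i counting down-moves:
  k=0: S(0,0) = 1.0400
  k=1: S(1,0) = 1.1424; S(1,1) = 0.9468
  k=2: S(2,0) = 1.2548; S(2,1) = 1.0400; S(2,2) = 0.8620
Terminal payoffs V(N, i) = max(K - S_T, 0):
  V(2,0) = 0.000000; V(2,1) = 0.080000; V(2,2) = 0.258031
Backward induction: V(k, i) = exp(-r*dt) * [p * V(k+1, i) + (1-p) * V(k+1, i+1)]; then take max(V_cont, immediate exercise) for American.
  V(1,0) = exp(-r*dt) * [p*0.000000 + (1-p)*0.080000] = 0.040865; exercise = 0.000000; V(1,0) = max -> 0.040865
  V(1,1) = exp(-r*dt) * [p*0.080000 + (1-p)*0.258031] = 0.170768; exercise = 0.173191; V(1,1) = max -> 0.173191
  V(0,0) = exp(-r*dt) * [p*0.040865 + (1-p)*0.173191] = 0.108371; exercise = 0.080000; V(0,0) = max -> 0.108371

Answer: Price = V(0,0) = 0.1084


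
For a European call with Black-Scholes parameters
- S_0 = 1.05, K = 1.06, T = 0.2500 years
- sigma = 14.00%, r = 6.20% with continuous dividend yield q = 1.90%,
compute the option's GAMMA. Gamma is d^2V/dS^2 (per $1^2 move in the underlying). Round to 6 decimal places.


d1 = 0.0531608006; d2 = -0.0168391994
phi(d1) = 0.3983789589; exp(-qT) = 0.9952612634; exp(-rT) = 0.9846195068
Gamma = exp(-qT) * phi(d1) / (S * sigma * sqrt(T)) = 0.9952612634 * 0.3983789589 / (1.0500 * 0.1400 * 0.5000000000) = 5.394437

Answer: Gamma = 5.394437


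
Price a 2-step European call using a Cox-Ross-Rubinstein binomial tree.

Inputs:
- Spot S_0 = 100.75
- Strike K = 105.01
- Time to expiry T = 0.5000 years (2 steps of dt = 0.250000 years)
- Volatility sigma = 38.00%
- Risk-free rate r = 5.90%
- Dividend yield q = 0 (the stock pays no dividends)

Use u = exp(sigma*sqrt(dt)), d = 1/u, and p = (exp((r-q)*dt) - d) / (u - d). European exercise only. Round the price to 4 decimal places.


dt = T/N = 0.250000
u = exp(sigma*sqrt(dt)) = 1.209250; d = 1/u = 0.826959
p = (exp((r-q)*dt) - d) / (u - d) = 0.491512
Discount per step: exp(-r*dt) = 0.985358
Stock lattice S(k, i) with i counting down-moves:
  k=0: S(0,0) = 100.7500
  k=1: S(1,0) = 121.8319; S(1,1) = 83.3161
  k=2: S(2,0) = 147.3252; S(2,1) = 100.7500; S(2,2) = 68.8990
Terminal payoffs V(N, i) = max(S_T - K, 0):
  V(2,0) = 42.315172; V(2,1) = 0.000000; V(2,2) = 0.000000
Backward induction: V(k, i) = exp(-r*dt) * [p * V(k+1, i) + (1-p) * V(k+1, i+1)].
  V(1,0) = exp(-r*dt) * [p*42.315172 + (1-p)*0.000000] = 20.493872
  V(1,1) = exp(-r*dt) * [p*0.000000 + (1-p)*0.000000] = 0.000000
  V(0,0) = exp(-r*dt) * [p*20.493872 + (1-p)*0.000000] = 9.925489

Answer: Price = V(0,0) = 9.9255


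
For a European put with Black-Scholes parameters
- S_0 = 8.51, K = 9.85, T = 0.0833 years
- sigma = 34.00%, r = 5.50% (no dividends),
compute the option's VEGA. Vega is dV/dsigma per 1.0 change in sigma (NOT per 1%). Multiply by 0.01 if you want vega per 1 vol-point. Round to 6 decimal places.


Answer: Vega = 0.370635

Derivation:
d1 = -1.3944093822; d2 = -1.4925392961
phi(d1) = 0.1509016022; exp(-qT) = 1.0000000000; exp(-rT) = 0.9954289791
Vega = S * exp(-qT) * phi(d1) * sqrt(T) = 8.5100 * 1.0000000000 * 0.1509016022 * 0.2886173938 = 0.370635


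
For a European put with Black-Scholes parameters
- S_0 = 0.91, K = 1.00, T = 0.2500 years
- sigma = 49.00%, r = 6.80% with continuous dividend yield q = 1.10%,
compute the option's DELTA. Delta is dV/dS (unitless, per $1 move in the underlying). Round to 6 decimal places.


d1 = -0.2042782836; d2 = -0.4492782836
phi(d1) = 0.3907046631; exp(-qT) = 0.9972537778; exp(-rT) = 0.9831436846
N(-d1) = 0.5809319803
Delta = -exp(-qT) * N(-d1) = -0.9972537778 * 0.5809319803 = -0.579337

Answer: Delta = -0.579337


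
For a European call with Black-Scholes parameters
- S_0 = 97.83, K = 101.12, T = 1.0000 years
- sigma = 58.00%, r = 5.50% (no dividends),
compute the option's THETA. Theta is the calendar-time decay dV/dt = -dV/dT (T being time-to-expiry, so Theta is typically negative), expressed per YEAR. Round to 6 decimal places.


d1 = 0.3277988760; d2 = -0.2522011240
phi(d1) = 0.3780742838; exp(-qT) = 1.0000000000; exp(-rT) = 0.9464851480
Theta = -S*exp(-qT)*phi(d1)*sigma/(2*sqrt(T)) - r*K*exp(-rT)*N(d2) + q*S*exp(-qT)*N(d1)
N(d1) = 0.6284681314; N(d2) = 0.4004428047; sqrt(T) = 1.0000000000
Term 1 = -97.8300 * 1.0000000000 * 0.3780742838 * 0.5800 / (2 * 1.0000000000) = -10.7262320834
Term 2 = -0.0550 * 101.1200 * 0.9464851480 * 0.4004428047 = -2.1079196311
Term 3 = 0 (no dividend yield, q = 0)
Theta = -10.7262320834 + (-2.1079196311) + (0.0000000000) = -12.834152

Answer: Theta = -12.834152


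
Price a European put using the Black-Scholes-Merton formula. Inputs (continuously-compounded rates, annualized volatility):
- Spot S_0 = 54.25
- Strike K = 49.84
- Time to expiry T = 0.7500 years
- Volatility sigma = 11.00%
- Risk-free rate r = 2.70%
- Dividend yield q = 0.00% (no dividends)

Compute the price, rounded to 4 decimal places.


Answer: Price = 0.3345

Derivation:
d1 = (ln(S/K) + (r - q + 0.5*sigma^2) * T) / (sigma * sqrt(T)) = 1.15021419
d2 = d1 - sigma * sqrt(T) = 1.05495140
exp(-rT) = 0.97995365; exp(-qT) = 1.00000000
P = K * exp(-rT) * N(-d2) - S_0 * exp(-qT) * N(-d1)
N(-d1) = 0.12502783; N(-d2) = 0.14572378
P = 49.8400 * 0.97995365 * 0.14572378 - 54.2500 * 1.00000000 * 0.12502783 = 0.3345


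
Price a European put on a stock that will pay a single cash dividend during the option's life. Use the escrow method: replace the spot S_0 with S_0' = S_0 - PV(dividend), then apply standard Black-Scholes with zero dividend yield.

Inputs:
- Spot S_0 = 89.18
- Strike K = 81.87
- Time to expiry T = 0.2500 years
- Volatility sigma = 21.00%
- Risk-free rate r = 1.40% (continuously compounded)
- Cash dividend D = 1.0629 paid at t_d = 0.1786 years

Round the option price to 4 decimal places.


Answer: Price = 1.1996

Derivation:
PV(D) = D * exp(-r * t_d) = 1.0629 * 0.99750272 = 1.06024564
S_0' = S_0 - PV(D) = 89.1800 - 1.06024564 = 88.11975436
d1 = (ln(S_0'/K) + (r + sigma^2/2)*T) / (sigma*sqrt(T)) = 0.78644391
d2 = d1 - sigma*sqrt(T) = 0.68144391
exp(-rT) = 0.99650612
N(-d1) = 0.21580373; N(-d2) = 0.24779532
P = K * exp(-rT) * N(-d2) - S_0' * N(-d1) = 81.8700 * 0.99650612 * 0.24779532 - 88.11975436 * 0.21580373 = 1.1996


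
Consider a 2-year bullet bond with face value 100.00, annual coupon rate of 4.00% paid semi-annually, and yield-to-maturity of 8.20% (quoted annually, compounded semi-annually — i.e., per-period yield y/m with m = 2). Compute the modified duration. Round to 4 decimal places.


Answer: Modified duration = 1.8629

Derivation:
Coupon per period c = face * coupon_rate / m = 2.000000
Periods per year m = 2; per-period yield y/m = 0.041000
Number of cashflows N = 4
Cashflows (t years, CF_t, discount factor 1/(1+y/m)^(m*t), PV):
  t = 0.5000: CF_t = 2.000000, DF = 0.960615, PV = 1.921230
  t = 1.0000: CF_t = 2.000000, DF = 0.922781, PV = 1.845562
  t = 1.5000: CF_t = 2.000000, DF = 0.886437, PV = 1.772874
  t = 2.0000: CF_t = 102.000000, DF = 0.851524, PV = 86.855486
Price P = sum_t PV_t = 92.395151
First compute Macaulay numerator sum_t t * PV_t:
  t * PV_t at t = 0.5000: 0.960615
  t * PV_t at t = 1.0000: 1.845562
  t * PV_t at t = 1.5000: 2.659311
  t * PV_t at t = 2.0000: 173.710972
Macaulay duration D = 179.176459 / 92.395151 = 1.939241
Modified duration = D / (1 + y/m) = 1.939241 / (1 + 0.041000) = 1.862864


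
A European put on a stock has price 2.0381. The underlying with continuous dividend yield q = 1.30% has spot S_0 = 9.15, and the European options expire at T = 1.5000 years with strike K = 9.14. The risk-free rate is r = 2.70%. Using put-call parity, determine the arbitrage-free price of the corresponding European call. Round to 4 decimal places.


Answer: Call price = 2.2342

Derivation:
Put-call parity: C - P = S_0 * exp(-qT) - K * exp(-rT).
S_0 * exp(-qT) = 9.1500 * 0.98068890 = 8.97330339
K * exp(-rT) = 9.1400 * 0.96030916 = 8.77722576
C = P + S*exp(-qT) - K*exp(-rT)
C = 2.0381 + 8.97330339 - 8.77722576 = 2.2342


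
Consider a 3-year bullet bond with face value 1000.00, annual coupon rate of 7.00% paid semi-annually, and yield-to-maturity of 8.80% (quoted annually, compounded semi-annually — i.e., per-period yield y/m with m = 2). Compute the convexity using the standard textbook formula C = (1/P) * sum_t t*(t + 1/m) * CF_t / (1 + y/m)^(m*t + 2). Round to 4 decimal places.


Coupon per period c = face * coupon_rate / m = 35.000000
Periods per year m = 2; per-period yield y/m = 0.044000
Number of cashflows N = 6
Cashflows (t years, CF_t, discount factor 1/(1+y/m)^(m*t), PV):
  t = 0.5000: CF_t = 35.000000, DF = 0.957854, PV = 33.524904
  t = 1.0000: CF_t = 35.000000, DF = 0.917485, PV = 32.111977
  t = 1.5000: CF_t = 35.000000, DF = 0.878817, PV = 30.758599
  t = 2.0000: CF_t = 35.000000, DF = 0.841779, PV = 29.462259
  t = 2.5000: CF_t = 35.000000, DF = 0.806302, PV = 28.220555
  t = 3.0000: CF_t = 1035.000000, DF = 0.772320, PV = 799.350697
Price P = sum_t PV_t = 953.428991
Convexity numerator sum_t t*(t + 1/m) * CF_t / (1+y/m)^(m*t + 2):
  t = 0.5000: term = 15.379299
  t = 1.0000: term = 44.193389
  t = 1.5000: term = 84.661665
  t = 2.0000: term = 135.155915
  t = 2.5000: term = 194.189533
  t = 3.0000: term = 7700.619408
Convexity = (1/P) * sum = 8174.199209 / 953.428991 = 8.573475

Answer: Convexity = 8.5735


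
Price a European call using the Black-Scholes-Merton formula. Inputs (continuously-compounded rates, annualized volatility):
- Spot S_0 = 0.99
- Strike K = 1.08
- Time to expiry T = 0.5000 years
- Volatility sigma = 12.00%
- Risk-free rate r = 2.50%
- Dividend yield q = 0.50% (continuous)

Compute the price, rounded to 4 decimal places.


d1 = (ln(S/K) + (r - q + 0.5*sigma^2) * T) / (sigma * sqrt(T)) = -0.86516137
d2 = d1 - sigma * sqrt(T) = -0.95001419
exp(-rT) = 0.98757780; exp(-qT) = 0.99750312
C = S_0 * exp(-qT) * N(d1) - K * exp(-rT) * N(d2)
N(d1) = 0.19347511; N(d2) = 0.17105252
C = 0.9900 * 0.99750312 * 0.19347511 - 1.0800 * 0.98757780 * 0.17105252 = 0.0086

Answer: Price = 0.0086


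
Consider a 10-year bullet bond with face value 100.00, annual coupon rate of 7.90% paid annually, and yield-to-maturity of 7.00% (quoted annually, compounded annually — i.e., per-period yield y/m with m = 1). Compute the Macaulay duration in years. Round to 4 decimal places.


Answer: Macaulay duration = 7.3625 years

Derivation:
Coupon per period c = face * coupon_rate / m = 7.900000
Periods per year m = 1; per-period yield y/m = 0.070000
Number of cashflows N = 10
Cashflows (t years, CF_t, discount factor 1/(1+y/m)^(m*t), PV):
  t = 1.0000: CF_t = 7.900000, DF = 0.934579, PV = 7.383178
  t = 2.0000: CF_t = 7.900000, DF = 0.873439, PV = 6.900166
  t = 3.0000: CF_t = 7.900000, DF = 0.816298, PV = 6.448753
  t = 4.0000: CF_t = 7.900000, DF = 0.762895, PV = 6.026872
  t = 5.0000: CF_t = 7.900000, DF = 0.712986, PV = 5.632591
  t = 6.0000: CF_t = 7.900000, DF = 0.666342, PV = 5.264104
  t = 7.0000: CF_t = 7.900000, DF = 0.622750, PV = 4.919723
  t = 8.0000: CF_t = 7.900000, DF = 0.582009, PV = 4.597872
  t = 9.0000: CF_t = 7.900000, DF = 0.543934, PV = 4.297077
  t = 10.0000: CF_t = 107.900000, DF = 0.508349, PV = 54.850889
Price P = sum_t PV_t = 106.321223
Macaulay numerator sum_t t * PV_t:
  t * PV_t at t = 1.0000: 7.383178
  t * PV_t at t = 2.0000: 13.800332
  t * PV_t at t = 3.0000: 19.346260
  t * PV_t at t = 4.0000: 24.107489
  t * PV_t at t = 5.0000: 28.162954
  t * PV_t at t = 6.0000: 31.584621
  t * PV_t at t = 7.0000: 34.438061
  t * PV_t at t = 8.0000: 36.782975
  t * PV_t at t = 9.0000: 38.673689
  t * PV_t at t = 10.0000: 548.508886
Macaulay duration D = (sum_t t * PV_t) / P = 782.788445 / 106.321223 = 7.362485


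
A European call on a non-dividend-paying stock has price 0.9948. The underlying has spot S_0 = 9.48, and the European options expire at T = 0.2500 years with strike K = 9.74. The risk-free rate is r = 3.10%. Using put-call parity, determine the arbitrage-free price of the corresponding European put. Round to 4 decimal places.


Answer: Put price = 1.1796

Derivation:
Put-call parity: C - P = S_0 * exp(-qT) - K * exp(-rT).
S_0 * exp(-qT) = 9.4800 * 1.00000000 = 9.48000000
K * exp(-rT) = 9.7400 * 0.99227995 = 9.66480675
P = C - S*exp(-qT) + K*exp(-rT)
P = 0.9948 - 9.48000000 + 9.66480675 = 1.1796


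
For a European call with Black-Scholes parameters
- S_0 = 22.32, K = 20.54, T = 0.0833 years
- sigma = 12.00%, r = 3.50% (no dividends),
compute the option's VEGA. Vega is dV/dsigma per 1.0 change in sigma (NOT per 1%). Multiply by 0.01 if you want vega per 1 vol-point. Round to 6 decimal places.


d1 = 2.5011253328; d2 = 2.4664912456
phi(d1) = 0.0174790458; exp(-qT) = 1.0000000000; exp(-rT) = 0.9970887459
Vega = S * exp(-qT) * phi(d1) * sqrt(T) = 22.3200 * 1.0000000000 * 0.0174790458 * 0.2886173938 = 0.112599

Answer: Vega = 0.112599


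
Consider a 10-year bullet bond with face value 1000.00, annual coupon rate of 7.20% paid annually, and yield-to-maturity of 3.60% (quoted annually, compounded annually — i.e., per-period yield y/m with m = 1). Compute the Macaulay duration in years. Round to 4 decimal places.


Coupon per period c = face * coupon_rate / m = 72.000000
Periods per year m = 1; per-period yield y/m = 0.036000
Number of cashflows N = 10
Cashflows (t years, CF_t, discount factor 1/(1+y/m)^(m*t), PV):
  t = 1.0000: CF_t = 72.000000, DF = 0.965251, PV = 69.498069
  t = 2.0000: CF_t = 72.000000, DF = 0.931709, PV = 67.083079
  t = 3.0000: CF_t = 72.000000, DF = 0.899333, PV = 64.752006
  t = 4.0000: CF_t = 72.000000, DF = 0.868082, PV = 62.501937
  t = 5.0000: CF_t = 72.000000, DF = 0.837917, PV = 60.330055
  t = 6.0000: CF_t = 72.000000, DF = 0.808801, PV = 58.233644
  t = 7.0000: CF_t = 72.000000, DF = 0.780696, PV = 56.210081
  t = 8.0000: CF_t = 72.000000, DF = 0.753567, PV = 54.256835
  t = 9.0000: CF_t = 72.000000, DF = 0.727381, PV = 52.371462
  t = 10.0000: CF_t = 1072.000000, DF = 0.702106, PV = 752.657219
Price P = sum_t PV_t = 1297.894386
Macaulay numerator sum_t t * PV_t:
  t * PV_t at t = 1.0000: 69.498069
  t * PV_t at t = 2.0000: 134.166157
  t * PV_t at t = 3.0000: 194.256019
  t * PV_t at t = 4.0000: 250.007747
  t * PV_t at t = 5.0000: 301.650274
  t * PV_t at t = 6.0000: 349.401861
  t * PV_t at t = 7.0000: 393.470565
  t * PV_t at t = 8.0000: 434.054677
  t * PV_t at t = 9.0000: 471.343158
  t * PV_t at t = 10.0000: 7526.572187
Macaulay duration D = (sum_t t * PV_t) / P = 10124.420714 / 1297.894386 = 7.800651

Answer: Macaulay duration = 7.8007 years


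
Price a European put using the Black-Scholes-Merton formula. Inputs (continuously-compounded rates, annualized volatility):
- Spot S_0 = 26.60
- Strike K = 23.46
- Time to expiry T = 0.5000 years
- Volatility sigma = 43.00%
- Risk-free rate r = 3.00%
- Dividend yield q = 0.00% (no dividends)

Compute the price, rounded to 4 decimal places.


d1 = (ln(S/K) + (r - q + 0.5*sigma^2) * T) / (sigma * sqrt(T)) = 0.61449017
d2 = d1 - sigma * sqrt(T) = 0.31043426
exp(-rT) = 0.98511194; exp(-qT) = 1.00000000
P = K * exp(-rT) * N(-d2) - S_0 * exp(-qT) * N(-d1)
N(-d1) = 0.26944573; N(-d2) = 0.37811537
P = 23.4600 * 0.98511194 * 0.37811537 - 26.6000 * 1.00000000 * 0.26944573 = 1.5713

Answer: Price = 1.5713


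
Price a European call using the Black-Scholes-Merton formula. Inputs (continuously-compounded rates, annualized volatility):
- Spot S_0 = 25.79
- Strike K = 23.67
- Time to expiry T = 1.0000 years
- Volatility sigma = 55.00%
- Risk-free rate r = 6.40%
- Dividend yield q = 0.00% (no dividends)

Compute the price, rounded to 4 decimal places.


d1 = (ln(S/K) + (r - q + 0.5*sigma^2) * T) / (sigma * sqrt(T)) = 0.54732436
d2 = d1 - sigma * sqrt(T) = -0.00267564
exp(-rT) = 0.93800500; exp(-qT) = 1.00000000
C = S_0 * exp(-qT) * N(d1) - K * exp(-rT) * N(d2)
N(d1) = 0.70792204; N(d2) = 0.49893257
C = 25.7900 * 1.00000000 * 0.70792204 - 23.6700 * 0.93800500 * 0.49893257 = 7.1797

Answer: Price = 7.1797


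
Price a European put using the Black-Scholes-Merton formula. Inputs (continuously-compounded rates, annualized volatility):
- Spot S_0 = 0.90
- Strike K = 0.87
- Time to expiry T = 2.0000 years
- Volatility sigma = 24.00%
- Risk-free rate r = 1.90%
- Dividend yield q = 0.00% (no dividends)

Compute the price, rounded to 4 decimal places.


d1 = (ln(S/K) + (r - q + 0.5*sigma^2) * T) / (sigma * sqrt(T)) = 0.38154761
d2 = d1 - sigma * sqrt(T) = 0.04213635
exp(-rT) = 0.96271294; exp(-qT) = 1.00000000
P = K * exp(-rT) * N(-d2) - S_0 * exp(-qT) * N(-d1)
N(-d1) = 0.35139848; N(-d2) = 0.48319500
P = 0.8700 * 0.96271294 * 0.48319500 - 0.9000 * 1.00000000 * 0.35139848 = 0.0884

Answer: Price = 0.0884


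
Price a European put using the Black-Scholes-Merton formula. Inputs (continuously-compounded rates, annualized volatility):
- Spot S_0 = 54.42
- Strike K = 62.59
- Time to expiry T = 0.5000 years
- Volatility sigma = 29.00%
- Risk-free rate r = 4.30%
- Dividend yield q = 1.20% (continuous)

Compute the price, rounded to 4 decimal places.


d1 = (ln(S/K) + (r - q + 0.5*sigma^2) * T) / (sigma * sqrt(T)) = -0.50399054
d2 = d1 - sigma * sqrt(T) = -0.70905151
exp(-rT) = 0.97872948; exp(-qT) = 0.99401796
P = K * exp(-rT) * N(-d2) - S_0 * exp(-qT) * N(-d1)
N(-d1) = 0.69286599; N(-d2) = 0.76085374
P = 62.5900 * 0.97872948 * 0.76085374 - 54.4200 * 0.99401796 * 0.69286599 = 9.1287

Answer: Price = 9.1287


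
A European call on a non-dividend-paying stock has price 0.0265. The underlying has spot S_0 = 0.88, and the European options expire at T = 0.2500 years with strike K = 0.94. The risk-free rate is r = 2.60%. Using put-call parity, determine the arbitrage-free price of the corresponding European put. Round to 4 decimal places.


Answer: Put price = 0.0804

Derivation:
Put-call parity: C - P = S_0 * exp(-qT) - K * exp(-rT).
S_0 * exp(-qT) = 0.8800 * 1.00000000 = 0.88000000
K * exp(-rT) = 0.9400 * 0.99352108 = 0.93390981
P = C - S*exp(-qT) + K*exp(-rT)
P = 0.0265 - 0.88000000 + 0.93390981 = 0.0804
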